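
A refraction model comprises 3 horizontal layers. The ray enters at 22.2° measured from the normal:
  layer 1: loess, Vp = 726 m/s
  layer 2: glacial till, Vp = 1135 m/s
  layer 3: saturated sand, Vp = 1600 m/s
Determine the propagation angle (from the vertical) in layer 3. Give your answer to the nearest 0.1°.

Ray parameter p = sin 22.2° / 726 = 5.2044e-04 s/m.
sin θ_3 = p·V_3 = 5.2044e-04 × 1600 = 0.8327.
θ_3 = arcsin 0.8327 = 56.38°.

56.4°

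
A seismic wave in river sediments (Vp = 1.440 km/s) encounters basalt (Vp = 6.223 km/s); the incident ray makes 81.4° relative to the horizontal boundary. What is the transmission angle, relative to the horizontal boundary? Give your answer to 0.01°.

Angle from the normal: 90° − 81.4° = 8.6°.
sin θ₁/V₁ = sin θ₂/V₂ ⇒ sin θ₂ = 6.223·sin 8.6°/1.440 = 6.223·0.1495/1.440 = 0.6462.
θ₂ = arcsin 0.6462 = 40.26° from the normal.
From the interface: 90° − 40.26° = 49.74°.

49.74°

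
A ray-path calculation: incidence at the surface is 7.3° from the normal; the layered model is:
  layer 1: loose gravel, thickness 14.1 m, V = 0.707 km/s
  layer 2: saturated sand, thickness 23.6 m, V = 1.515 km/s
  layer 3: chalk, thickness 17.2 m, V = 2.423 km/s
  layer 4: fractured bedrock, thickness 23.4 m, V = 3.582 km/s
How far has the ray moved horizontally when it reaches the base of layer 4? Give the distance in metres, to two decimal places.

36.49 m

Apply Snell's law at each interface; in layer i the horizontal offset is hᵢ·tan θᵢ.
Layer 1: θ = 7.30°; offset = 14.1·tan 7.30° = 1.8063 m.
Layer 2: sin θ = 1.515·sin 7.3°/0.707 = 0.2723, θ = 15.80°; offset = 23.6·tan 15.80° = 6.6782 m.
Layer 3: sin θ = 2.423·sin 7.3°/0.707 = 0.4355, θ = 25.82°; offset = 17.2·tan 25.82° = 8.3204 m.
Layer 4: sin θ = 3.582·sin 7.3°/0.707 = 0.6438, θ = 40.07°; offset = 23.4·tan 40.07° = 19.6862 m.
Σ offsets = 36.4910 m.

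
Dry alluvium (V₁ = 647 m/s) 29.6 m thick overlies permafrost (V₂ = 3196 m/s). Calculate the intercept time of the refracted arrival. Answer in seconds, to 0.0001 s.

tᵢ = 2h·√(V₂²−V₁²)/(V₁V₂).
√(V₂²−V₁²) = √(3196²−647²) = 3129.8 m/s.
tᵢ = 2·29.6·3129.8/(647·3196) = 0.08960 s.

0.0896 s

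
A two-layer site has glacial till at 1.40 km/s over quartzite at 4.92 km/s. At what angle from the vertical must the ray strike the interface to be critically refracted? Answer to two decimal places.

16.53°

At critical incidence the refracted ray runs along the interface (θ₂ = 90°), so sin θ_c = V₁/V₂.
θ_c = arcsin(1.40/4.92) = arcsin 0.2846 = 16.53°.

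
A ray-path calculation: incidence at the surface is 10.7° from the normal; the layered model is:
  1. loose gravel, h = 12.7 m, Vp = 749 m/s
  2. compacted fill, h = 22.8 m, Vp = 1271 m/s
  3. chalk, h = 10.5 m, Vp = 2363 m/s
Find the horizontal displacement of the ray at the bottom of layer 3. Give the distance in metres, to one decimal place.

17.6 m

Apply Snell's law at each interface; in layer i the horizontal offset is hᵢ·tan θᵢ.
Layer 1: θ = 10.70°; offset = 12.7·tan 10.70° = 2.400 m.
Layer 2: sin θ = 1271·sin 10.7°/749 = 0.3151, θ = 18.36°; offset = 22.8·tan 18.36° = 7.569 m.
Layer 3: sin θ = 2363·sin 10.7°/749 = 0.5858, θ = 35.86°; offset = 10.5·tan 35.86° = 7.589 m.
Summing the layer offsets gives 17.557 m.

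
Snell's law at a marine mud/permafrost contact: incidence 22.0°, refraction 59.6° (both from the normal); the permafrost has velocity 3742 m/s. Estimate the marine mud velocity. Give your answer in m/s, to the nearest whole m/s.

sin 22.0° = 0.3746; sin 59.6° = 0.8625.
V₁ = V₂·(sin θ₁/sin θ₂) = 3742·(0.3746/0.8625) = 1625.22 m/s.

1625 m/s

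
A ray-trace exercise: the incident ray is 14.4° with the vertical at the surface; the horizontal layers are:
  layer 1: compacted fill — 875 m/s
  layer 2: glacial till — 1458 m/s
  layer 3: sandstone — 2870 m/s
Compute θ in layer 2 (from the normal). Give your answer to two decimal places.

Ray parameter p = sin 14.4° / 875 = 2.8422e-04 s/m.
sin θ_2 = p·V_2 = 2.8422e-04 × 1458 = 0.4144.
θ_2 = arcsin 0.4144 = 24.48°.

24.48°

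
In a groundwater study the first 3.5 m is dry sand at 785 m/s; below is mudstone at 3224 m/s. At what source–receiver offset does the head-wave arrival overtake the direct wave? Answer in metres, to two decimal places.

8.97 m

θ_c = arcsin(785/3224) = 14.09°, so cos θ_c = 0.9699 and tᵢ = 2h cos θ_c/V₁ = 0.0086 s.
At crossover x/V₁ = x/V₂ + tᵢ ⇒ x = tᵢ/(1/V₁ − 1/V₂) = 0.00865/(1.2739e-03 − 3.1017e-04) = 8.97 m.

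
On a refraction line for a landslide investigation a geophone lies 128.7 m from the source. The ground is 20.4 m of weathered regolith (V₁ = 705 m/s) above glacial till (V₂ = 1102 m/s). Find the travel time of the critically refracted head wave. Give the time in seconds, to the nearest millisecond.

θ_c = arcsin(V₁/V₂) = arcsin(705/1102) = 39.77°, cos θ_c = 0.7686.
Intercept time tᵢ = 2h cos θ_c / V₁ = 2·20.4·0.7686/705 = 0.04448 s.
t = x/V₂ + tᵢ = 128.7/1102 + 0.04448 = 0.16127 s.

0.161 s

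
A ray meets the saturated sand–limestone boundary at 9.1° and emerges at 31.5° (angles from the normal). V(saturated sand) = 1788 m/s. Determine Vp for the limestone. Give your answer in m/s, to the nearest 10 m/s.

5910 m/s

sin 9.1° = 0.1582; sin 31.5° = 0.5225.
V₂ = V₁·(sin θ₂/sin θ₁) = 1788·(0.5225/0.1582) = 5906.92 m/s.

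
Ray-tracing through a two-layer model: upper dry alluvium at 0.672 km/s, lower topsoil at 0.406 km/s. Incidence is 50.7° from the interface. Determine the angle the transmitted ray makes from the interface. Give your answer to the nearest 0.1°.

67.5°

Angle from the normal: 90° − 50.7° = 39.3°.
Snell's law: sin θ₂ = (V₂/V₁)·sin θ₁ = (0.406/0.672)·sin 39.3° = 0.3827.
θ₂ = sin⁻¹(0.3827) = 22.50° (from vertical).
From the interface: 90° − 22.50° = 67.50°.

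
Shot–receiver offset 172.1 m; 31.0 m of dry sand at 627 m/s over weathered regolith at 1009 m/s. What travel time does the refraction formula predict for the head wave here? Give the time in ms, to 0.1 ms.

t = x/V₂ + 2h·√(V₂²−V₁²)/(V₁V₂).
√(V₂²−V₁²) = √(1009²−627²) = 790.5 m/s; delay term = 2·31.0·790.5/(627·1009) = 0.07747 s.
t = 172.1/1009 + 0.07747 = 0.24804 s.

248.0 ms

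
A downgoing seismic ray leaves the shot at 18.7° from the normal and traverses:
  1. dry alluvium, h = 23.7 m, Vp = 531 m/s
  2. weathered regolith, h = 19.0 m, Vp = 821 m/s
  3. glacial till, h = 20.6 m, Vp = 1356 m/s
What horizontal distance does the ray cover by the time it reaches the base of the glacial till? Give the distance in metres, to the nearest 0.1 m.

p = sin θ₁/V₁ = sin 18.7°/531 = 6.0379e-04 s/m is conserved through the stack.
Layer 1: θ = 18.70°; offset = 23.7·tan 18.70° = 8.022 m.
Layer 2: sin θ = p·821 = 0.4957 → θ = 29.72°; offset = 19.0·tan 29.72° = 10.845 m.
Layer 3: sin θ = p·1356 = 0.8187 → θ = 54.96°; offset = 20.6·tan 54.96° = 29.375 m.
Σ offsets = 48.242 m.

48.2 m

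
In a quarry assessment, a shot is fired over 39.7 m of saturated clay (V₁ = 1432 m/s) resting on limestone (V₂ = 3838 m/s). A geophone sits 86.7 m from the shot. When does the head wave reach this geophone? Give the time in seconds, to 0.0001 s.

0.0740 s

t = x/V₂ + 2h·√(V₂²−V₁²)/(V₁V₂).
√(V₂²−V₁²) = √(3838²−1432²) = 3560.8 m/s; delay term = 2·39.7·3560.8/(1432·3838) = 0.05144 s.
t = 86.7/3838 + 0.05144 = 0.07403 s.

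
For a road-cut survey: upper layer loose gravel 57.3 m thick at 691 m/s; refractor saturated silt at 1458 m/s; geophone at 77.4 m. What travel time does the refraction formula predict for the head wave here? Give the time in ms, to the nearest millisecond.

θ_c = arcsin(V₁/V₂) = arcsin(691/1458) = 28.29°, cos θ_c = 0.8806.
Intercept time tᵢ = 2h cos θ_c / V₁ = 2·57.3·0.8806/691 = 0.14604 s.
t = x/V₂ + tᵢ = 77.4/1458 + 0.14604 = 0.19912 s.

199 ms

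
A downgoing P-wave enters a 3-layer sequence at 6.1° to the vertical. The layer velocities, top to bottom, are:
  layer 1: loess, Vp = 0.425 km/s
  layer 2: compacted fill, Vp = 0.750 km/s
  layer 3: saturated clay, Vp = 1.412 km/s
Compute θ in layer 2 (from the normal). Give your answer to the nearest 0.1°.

Snell's law across each interface conserves sin θ / V, so sin θ_2 = V_2·sin θ₁/V₁.
sin θ_2 = 0.750 × sin 6.1° / 0.425 = 0.1875.
θ_2 = 10.81° from the vertical.

10.8°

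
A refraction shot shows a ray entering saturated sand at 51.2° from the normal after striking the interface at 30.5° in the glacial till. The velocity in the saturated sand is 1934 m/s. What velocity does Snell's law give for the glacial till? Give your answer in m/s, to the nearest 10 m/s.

sin 30.5° = 0.5075; sin 51.2° = 0.7793.
V₁ = V₂·(sin θ₁/sin θ₂) = 1934·(0.5075/0.7793) = 1259.50 m/s.

1260 m/s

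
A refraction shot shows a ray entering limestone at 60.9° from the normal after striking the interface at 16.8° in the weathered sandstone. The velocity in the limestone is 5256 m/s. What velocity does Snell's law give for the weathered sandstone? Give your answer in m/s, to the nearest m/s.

1739 m/s

Snell's law: sin 16.8°/V₁ = sin 60.9°/V₂.
V₁ = V₂·sin 16.8°/sin 60.9° = 5256 × 0.3308 = 1738.61 m/s.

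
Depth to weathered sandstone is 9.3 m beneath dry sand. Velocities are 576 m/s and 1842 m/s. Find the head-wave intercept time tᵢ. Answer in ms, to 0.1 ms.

30.7 ms

tᵢ = 2h·√(V₂²−V₁²)/(V₁V₂).
√(V₂²−V₁²) = √(1842²−576²) = 1749.6 m/s.
tᵢ = 2·9.3·1749.6/(576·1842) = 0.03067 s.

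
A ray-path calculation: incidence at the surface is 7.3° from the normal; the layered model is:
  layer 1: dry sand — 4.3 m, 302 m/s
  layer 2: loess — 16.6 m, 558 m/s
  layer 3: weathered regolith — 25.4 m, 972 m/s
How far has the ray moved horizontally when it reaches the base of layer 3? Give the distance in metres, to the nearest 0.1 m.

p = sin θ₁/V₁ = sin 7.3°/302 = 4.2074e-04 s/m is conserved through the stack.
Layer 1: θ = 7.30°; offset = 4.3·tan 7.30° = 0.551 m.
Layer 2: sin θ = p·558 = 0.2348 → θ = 13.58°; offset = 16.6·tan 13.58° = 4.009 m.
Layer 3: sin θ = p·972 = 0.4090 → θ = 24.14°; offset = 25.4·tan 24.14° = 11.383 m.
Total horizontal offset = 15.943 m.

15.9 m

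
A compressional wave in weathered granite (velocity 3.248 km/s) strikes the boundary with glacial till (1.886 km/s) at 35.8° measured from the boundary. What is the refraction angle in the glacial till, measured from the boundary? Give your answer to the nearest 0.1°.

Convert to the normal: θ₁ = 90° − 35.8° = 54.2°.
Snell's law: sin θ₂ = (V₂/V₁)·sin θ₁ = (1.886/3.248)·sin 54.2° = 0.4710.
θ₂ = arcsin 0.4710 = 28.10° from the normal.
From the interface: 90° − 28.10° = 61.90°.

61.9°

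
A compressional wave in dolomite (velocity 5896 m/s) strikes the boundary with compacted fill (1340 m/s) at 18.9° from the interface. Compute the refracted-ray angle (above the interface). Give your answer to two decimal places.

Convert to the normal: θ₁ = 90° − 18.9° = 71.1°.
Snell's law: sin θ₂ = (V₂/V₁)·sin θ₁ = (1340/5896)·sin 71.1° = 0.2150.
θ₂ = arcsin 0.2150 = 12.42° from the normal.
From the interface: 90° − 12.42° = 77.58°.

77.58°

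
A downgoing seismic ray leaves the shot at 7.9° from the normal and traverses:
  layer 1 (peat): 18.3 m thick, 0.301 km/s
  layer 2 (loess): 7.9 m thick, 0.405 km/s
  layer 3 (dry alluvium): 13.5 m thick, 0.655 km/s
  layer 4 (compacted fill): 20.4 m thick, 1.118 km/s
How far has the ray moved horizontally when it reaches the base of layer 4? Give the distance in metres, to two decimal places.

Ray parameter p = sin 7.9° / 0.301 km/s = 4.5663e-01 s/km.
Layer 1: θ = 7.90°; offset = 18.3·tan 7.90° = 2.5393 m.
Layer 2: sin θ = p·0.405 = 0.1849 → θ = 10.66°; offset = 7.9·tan 10.66° = 1.4866 m.
Layer 3: sin θ = p·0.655 = 0.2991 → θ = 17.40°; offset = 13.5·tan 17.40° = 4.2314 m.
Layer 4: sin θ = p·1.118 = 0.5105 → θ = 30.70°; offset = 20.4·tan 30.70° = 12.1115 m.
Σ offsets = 20.3689 m.

20.37 m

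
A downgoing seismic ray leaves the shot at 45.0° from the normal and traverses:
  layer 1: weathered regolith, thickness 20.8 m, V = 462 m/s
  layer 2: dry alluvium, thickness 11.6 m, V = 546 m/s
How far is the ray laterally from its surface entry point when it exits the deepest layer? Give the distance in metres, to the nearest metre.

p = sin θ₁/V₁ = sin 45.0°/462 = 1.5305e-03 s/m is conserved through the stack.
Layer 1: θ = 45.00°; offset = 20.8·tan 45.00° = 20.800 m.
Layer 2: sin θ = p·546 = 0.8357 → θ = 56.69°; offset = 11.6·tan 56.69° = 17.650 m.
Σ offsets = 38.450 m.

38 m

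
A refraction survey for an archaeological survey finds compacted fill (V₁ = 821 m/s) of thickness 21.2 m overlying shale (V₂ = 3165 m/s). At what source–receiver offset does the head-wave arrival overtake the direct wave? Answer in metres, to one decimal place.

θ_c = arcsin(821/3165) = 15.03°, so cos θ_c = 0.9658 and tᵢ = 2h cos θ_c/V₁ = 0.0499 s.
At crossover x/V₁ = x/V₂ + tᵢ ⇒ x = tᵢ/(1/V₁ − 1/V₂) = 0.04988/(1.2180e-03 − 3.1596e-04) = 55.29 m.

55.3 m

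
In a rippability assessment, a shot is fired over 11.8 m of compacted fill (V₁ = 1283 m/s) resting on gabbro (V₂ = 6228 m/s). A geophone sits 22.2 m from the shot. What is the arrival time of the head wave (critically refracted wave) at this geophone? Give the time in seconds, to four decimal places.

θ_c = arcsin(V₁/V₂) = arcsin(1283/6228) = 11.89°, cos θ_c = 0.9786.
Intercept time tᵢ = 2h cos θ_c / V₁ = 2·11.8·0.9786/1283 = 0.01800 s.
t = x/V₂ + tᵢ = 22.2/6228 + 0.01800 = 0.02156 s.

0.0216 s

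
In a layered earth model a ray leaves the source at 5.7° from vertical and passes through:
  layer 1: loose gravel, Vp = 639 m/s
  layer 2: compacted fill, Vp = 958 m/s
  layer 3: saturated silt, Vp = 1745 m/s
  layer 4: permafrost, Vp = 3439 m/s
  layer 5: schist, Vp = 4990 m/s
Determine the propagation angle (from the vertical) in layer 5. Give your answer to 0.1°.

50.9°

Snell's law across each interface conserves sin θ / V, so sin θ_5 = V_5·sin θ₁/V₁.
sin θ_5 = 4990 × sin 5.7° / 639 = 0.7756.
θ_5 = arcsin 0.7756 = 50.86°.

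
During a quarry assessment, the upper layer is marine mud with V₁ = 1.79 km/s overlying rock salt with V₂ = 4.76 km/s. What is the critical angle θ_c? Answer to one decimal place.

22.1°

Critical incidence: sin θ_c = V₁/V₂ = 1.79/4.76 = 0.3761.
θ_c = arcsin 0.3761 = 22.09°.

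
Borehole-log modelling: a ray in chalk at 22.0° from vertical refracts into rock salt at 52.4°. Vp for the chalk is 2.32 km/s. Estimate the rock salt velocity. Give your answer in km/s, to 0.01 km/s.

sin 22.0° = 0.3746; sin 52.4° = 0.7923.
V₂ = V₁·(sin θ₂/sin θ₁) = 2.32·(0.7923/0.3746) = 4.91 km/s.

4.91 km/s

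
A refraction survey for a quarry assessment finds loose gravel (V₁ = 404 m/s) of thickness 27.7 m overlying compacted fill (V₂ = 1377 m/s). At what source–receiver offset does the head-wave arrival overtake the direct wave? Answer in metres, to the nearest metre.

75 m

x_cross = 2h·√((V₂+V₁)/(V₂−V₁)).
(V₂+V₁)/(V₂−V₁) = (1377+404)/(1377−404) = 1.8304; √ = 1.3529.
x_cross = 2·27.7·1.3529 = 74.95 m.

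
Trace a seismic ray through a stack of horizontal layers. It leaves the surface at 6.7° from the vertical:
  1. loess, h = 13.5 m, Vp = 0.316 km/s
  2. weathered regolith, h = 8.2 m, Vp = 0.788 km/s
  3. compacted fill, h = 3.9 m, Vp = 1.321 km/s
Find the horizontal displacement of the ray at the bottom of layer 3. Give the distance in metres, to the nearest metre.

6 m

Apply Snell's law at each interface; in layer i the horizontal offset is hᵢ·tan θᵢ.
Layer 1: θ = 6.70°; offset = 13.5·tan 6.70° = 1.586 m.
Layer 2: sin θ = 0.788·sin 6.7°/0.316 = 0.2909, θ = 16.91°; offset = 8.2·tan 16.91° = 2.494 m.
Layer 3: sin θ = 1.321·sin 6.7°/0.316 = 0.4877, θ = 29.19°; offset = 3.9·tan 29.19° = 2.179 m.
Σ offsets = 6.258 m.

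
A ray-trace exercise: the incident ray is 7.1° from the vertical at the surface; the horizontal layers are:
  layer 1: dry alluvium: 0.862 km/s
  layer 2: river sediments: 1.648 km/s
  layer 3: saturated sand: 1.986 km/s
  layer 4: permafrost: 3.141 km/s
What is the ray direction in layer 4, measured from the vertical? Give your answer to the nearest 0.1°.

26.8°

Ray parameter p = sin 7.1° / 0.862 = 1.4339e-01 s/km.
sin θ_4 = p·V_4 = 1.4339e-01 × 3.141 = 0.4504.
θ_4 = 26.77° from the vertical.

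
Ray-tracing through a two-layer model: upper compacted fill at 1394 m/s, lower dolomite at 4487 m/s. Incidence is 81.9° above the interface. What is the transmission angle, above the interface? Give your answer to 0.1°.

Convert to the normal: θ₁ = 90° − 81.9° = 8.1°.
sin θ₁/V₁ = sin θ₂/V₂ ⇒ sin θ₂ = 4487·sin 8.1°/1394 = 4487·0.1409/1394 = 0.4535.
θ₂ = arcsin 0.4535 = 26.97° from the normal.
From the interface: 90° − 26.97° = 63.03°.

63.0°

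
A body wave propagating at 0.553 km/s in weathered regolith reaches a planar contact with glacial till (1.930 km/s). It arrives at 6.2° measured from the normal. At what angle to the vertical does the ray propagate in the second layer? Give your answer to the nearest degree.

22°

Snell's law: sin θ₂ = (V₂/V₁)·sin θ₁ = (1.930/0.553)·sin 6.2° = 0.3769.
θ₂ = sin⁻¹(0.3769) = 22.14° (from vertical).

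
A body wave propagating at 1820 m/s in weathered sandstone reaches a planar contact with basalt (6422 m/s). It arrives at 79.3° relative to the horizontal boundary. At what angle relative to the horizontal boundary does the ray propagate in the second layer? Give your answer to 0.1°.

49.1°

Angle from the normal: 90° − 79.3° = 10.7°.
Snell's law: sin θ₂ = (V₂/V₁)·sin θ₁ = (6422/1820)·sin 10.7° = 0.6551.
θ₂ = arcsin 0.6551 = 40.93° from the normal.
From the interface: 90° − 40.93° = 49.07°.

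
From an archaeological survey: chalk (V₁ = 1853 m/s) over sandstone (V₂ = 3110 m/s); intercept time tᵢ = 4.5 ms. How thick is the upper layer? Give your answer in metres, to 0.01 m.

θ_c = arcsin(1853/3110) = 36.57°; cos θ_c = 0.8031.
tᵢ = 2h cos θ_c/V₁ ⇒ h = tᵢ·V₁/(2 cos θ_c) = 0.0045·1853/(2·0.8031) = 5.19 m.

5.19 m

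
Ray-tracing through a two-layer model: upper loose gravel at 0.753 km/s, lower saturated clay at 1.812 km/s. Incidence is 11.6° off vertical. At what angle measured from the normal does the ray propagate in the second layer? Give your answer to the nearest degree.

29°

sin θ₁/V₁ = sin θ₂/V₂ ⇒ sin θ₂ = 1.812·sin 11.6°/0.753 = 1.812·0.2011/0.753 = 0.4839.
θ₂ = arcsin 0.4839 = 28.94° from the normal.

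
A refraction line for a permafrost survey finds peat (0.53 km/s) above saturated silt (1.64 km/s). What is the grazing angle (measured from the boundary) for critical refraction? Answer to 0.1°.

71.1°

Critical incidence: sin θ_c = V₁/V₂ = 0.53/1.64 = 0.3232.
θ_c = arcsin 0.3232 = 18.85°.
Measured from the interface: 90° − 18.85° = 71.15°.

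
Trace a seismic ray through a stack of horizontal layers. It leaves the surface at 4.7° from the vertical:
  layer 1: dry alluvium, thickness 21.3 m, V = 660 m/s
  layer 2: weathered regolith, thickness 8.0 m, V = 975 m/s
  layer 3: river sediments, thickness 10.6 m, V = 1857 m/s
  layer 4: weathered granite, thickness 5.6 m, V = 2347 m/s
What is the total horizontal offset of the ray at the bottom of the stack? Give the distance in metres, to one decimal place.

6.9 m

Apply Snell's law at each interface; in layer i the horizontal offset is hᵢ·tan θᵢ.
Layer 1: θ = 4.70°; offset = 21.3·tan 4.70° = 1.751 m.
Layer 2: sin θ = 975·sin 4.7°/660 = 0.1210, θ = 6.95°; offset = 8.0·tan 6.95° = 0.976 m.
Layer 3: sin θ = 1857·sin 4.7°/660 = 0.2305, θ = 13.33°; offset = 10.6·tan 13.33° = 2.511 m.
Layer 4: sin θ = 2347·sin 4.7°/660 = 0.2914, θ = 16.94°; offset = 5.6·tan 16.94° = 1.706 m.
Total horizontal offset = 6.944 m.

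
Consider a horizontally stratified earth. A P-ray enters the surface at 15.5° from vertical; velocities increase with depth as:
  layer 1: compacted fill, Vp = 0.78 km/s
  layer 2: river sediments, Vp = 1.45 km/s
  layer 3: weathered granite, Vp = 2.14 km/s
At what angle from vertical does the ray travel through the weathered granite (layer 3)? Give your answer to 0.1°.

47.2°

Ray parameter p = sin 15.5° / 0.78 = 3.4261e-01 s/km.
sin θ_3 = p·V_3 = 3.4261e-01 × 2.14 = 0.7332.
θ_3 = 47.15° from the vertical.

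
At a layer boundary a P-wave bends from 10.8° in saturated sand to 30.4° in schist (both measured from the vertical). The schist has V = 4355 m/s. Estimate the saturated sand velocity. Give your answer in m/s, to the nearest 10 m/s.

sin 10.8° = 0.1874; sin 30.4° = 0.5060.
V₁ = V₂·(sin θ₁/sin θ₂) = 4355·(0.1874/0.5060) = 1612.63 m/s.

1610 m/s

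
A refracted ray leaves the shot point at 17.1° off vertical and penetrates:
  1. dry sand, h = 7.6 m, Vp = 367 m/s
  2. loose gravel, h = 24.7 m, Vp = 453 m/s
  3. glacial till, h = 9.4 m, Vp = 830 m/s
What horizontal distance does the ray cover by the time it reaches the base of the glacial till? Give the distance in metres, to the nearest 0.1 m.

20.3 m

Apply Snell's law at each interface; in layer i the horizontal offset is hᵢ·tan θᵢ.
Layer 1: θ = 17.10°; offset = 7.6·tan 17.10° = 2.338 m.
Layer 2: sin θ = 453·sin 17.1°/367 = 0.3629, θ = 21.28°; offset = 24.7·tan 21.28° = 9.621 m.
Layer 3: sin θ = 830·sin 17.1°/367 = 0.6650, θ = 41.68°; offset = 9.4·tan 41.68° = 8.370 m.
Total horizontal offset = 20.329 m.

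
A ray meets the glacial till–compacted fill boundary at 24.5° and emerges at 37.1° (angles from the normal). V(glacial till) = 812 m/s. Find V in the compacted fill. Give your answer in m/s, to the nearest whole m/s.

1181 m/s

sin 24.5° = 0.4147; sin 37.1° = 0.6032.
V₂ = V₁·(sin θ₂/sin θ₁) = 812·(0.6032/0.4147) = 1181.13 m/s.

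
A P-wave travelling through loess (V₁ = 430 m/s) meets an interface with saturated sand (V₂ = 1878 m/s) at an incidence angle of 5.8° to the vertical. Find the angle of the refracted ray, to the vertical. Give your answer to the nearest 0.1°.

26.2°

sin θ₁/V₁ = sin θ₂/V₂ ⇒ sin θ₂ = 1878·sin 5.8°/430 = 1878·0.1011/430 = 0.4414.
θ₂ = sin⁻¹(0.4414) = 26.19° (from vertical).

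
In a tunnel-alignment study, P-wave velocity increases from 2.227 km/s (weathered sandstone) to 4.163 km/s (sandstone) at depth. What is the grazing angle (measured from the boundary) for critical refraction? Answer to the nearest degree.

At critical incidence the refracted ray runs along the interface (θ₂ = 90°), so sin θ_c = V₁/V₂.
θ_c = arcsin(2.227/4.163) = arcsin 0.5350 = 32.34°.
Measured from the interface: 90° − 32.34° = 57.66°.

58°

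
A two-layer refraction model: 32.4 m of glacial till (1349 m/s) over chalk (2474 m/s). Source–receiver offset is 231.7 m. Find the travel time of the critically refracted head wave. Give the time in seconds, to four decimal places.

θ_c = arcsin(V₁/V₂) = arcsin(1349/2474) = 33.04°, cos θ_c = 0.8383.
Intercept time tᵢ = 2h cos θ_c / V₁ = 2·32.4·0.8383/1349 = 0.04027 s.
t = x/V₂ + tᵢ = 231.7/2474 + 0.04027 = 0.13392 s.

0.1339 s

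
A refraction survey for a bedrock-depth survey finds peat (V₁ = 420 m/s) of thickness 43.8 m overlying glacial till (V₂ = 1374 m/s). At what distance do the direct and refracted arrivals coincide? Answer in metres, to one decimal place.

θ_c = arcsin(420/1374) = 17.80°, so cos θ_c = 0.9521 and tᵢ = 2h cos θ_c/V₁ = 0.1986 s.
At crossover x/V₁ = x/V₂ + tᵢ ⇒ x = tᵢ/(1/V₁ − 1/V₂) = 0.19859/(2.3810e-03 − 7.2780e-04) = 120.13 m.

120.1 m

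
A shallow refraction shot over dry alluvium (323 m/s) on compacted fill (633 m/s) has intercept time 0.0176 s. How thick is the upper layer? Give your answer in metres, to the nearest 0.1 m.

3.3 m

θ_c = arcsin(323/633) = 30.68°; cos θ_c = 0.8600.
tᵢ = 2h cos θ_c/V₁ ⇒ h = tᵢ·V₁/(2 cos θ_c) = 0.0176·323/(2·0.8600) = 3.31 m.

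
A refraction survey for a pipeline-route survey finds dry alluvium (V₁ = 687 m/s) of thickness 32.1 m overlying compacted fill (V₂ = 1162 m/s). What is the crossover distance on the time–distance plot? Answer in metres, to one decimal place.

126.7 m

θ_c = arcsin(687/1162) = 36.24°, so cos θ_c = 0.8065 and tᵢ = 2h cos θ_c/V₁ = 0.0754 s.
At crossover x/V₁ = x/V₂ + tᵢ ⇒ x = tᵢ/(1/V₁ − 1/V₂) = 0.07537/(1.4556e-03 − 8.6059e-04) = 126.67 m.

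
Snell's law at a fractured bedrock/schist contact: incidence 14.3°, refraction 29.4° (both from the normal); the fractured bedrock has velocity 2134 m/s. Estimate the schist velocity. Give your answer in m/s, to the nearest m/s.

4241 m/s

Snell's law: sin 14.3°/V₁ = sin 29.4°/V₂.
V₂ = V₁·sin 29.4°/sin 14.3° = 2134 × 1.9875 = 4241.27 m/s.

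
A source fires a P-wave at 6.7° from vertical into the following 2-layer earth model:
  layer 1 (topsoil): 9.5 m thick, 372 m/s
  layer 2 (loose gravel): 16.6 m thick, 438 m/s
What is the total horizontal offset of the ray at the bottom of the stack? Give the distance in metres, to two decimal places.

Apply Snell's law at each interface; in layer i the horizontal offset is hᵢ·tan θᵢ.
Layer 1: θ = 6.70°; offset = 9.5·tan 6.70° = 1.1160 m.
Layer 2: sin θ = 438·sin 6.7°/372 = 0.1374, θ = 7.90°; offset = 16.6·tan 7.90° = 2.3022 m.
Summing the layer offsets gives 3.4182 m.

3.42 m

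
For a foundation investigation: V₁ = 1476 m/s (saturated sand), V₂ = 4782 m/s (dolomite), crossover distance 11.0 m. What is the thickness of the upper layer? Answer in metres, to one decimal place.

h = (x_cross/2)·√((V₂−V₁)/(V₂+V₁)).
(V₂−V₁)/(V₂+V₁) = (4782−1476)/(4782+1476) = 0.5283; √ = 0.7268.
h = (11.0/2)·0.7268 = 4.00 m.

4.0 m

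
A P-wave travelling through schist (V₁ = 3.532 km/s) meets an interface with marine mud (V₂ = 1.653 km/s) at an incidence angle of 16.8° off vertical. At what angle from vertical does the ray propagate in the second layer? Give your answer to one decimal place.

7.8°

sin θ₁/V₁ = sin θ₂/V₂ ⇒ sin θ₂ = 1.653·sin 16.8°/3.532 = 1.653·0.2890/3.532 = 0.1353.
θ₂ = sin⁻¹(0.1353) = 7.77° (from vertical).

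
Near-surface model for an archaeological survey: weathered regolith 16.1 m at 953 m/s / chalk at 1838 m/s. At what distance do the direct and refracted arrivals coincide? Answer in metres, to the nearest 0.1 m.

57.2 m

x_cross = 2h·√((V₂+V₁)/(V₂−V₁)).
(V₂+V₁)/(V₂−V₁) = (1838+953)/(1838−953) = 3.1537; √ = 1.7759.
x_cross = 2·16.1·1.7759 = 57.18 m.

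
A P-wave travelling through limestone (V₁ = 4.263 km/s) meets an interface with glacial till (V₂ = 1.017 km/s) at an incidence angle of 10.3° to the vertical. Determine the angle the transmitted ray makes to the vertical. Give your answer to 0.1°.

Snell's law: sin θ₂ = (V₂/V₁)·sin θ₁ = (1.017/4.263)·sin 10.3° = 0.0427.
θ₂ = sin⁻¹(0.0427) = 2.44° (from vertical).

2.4°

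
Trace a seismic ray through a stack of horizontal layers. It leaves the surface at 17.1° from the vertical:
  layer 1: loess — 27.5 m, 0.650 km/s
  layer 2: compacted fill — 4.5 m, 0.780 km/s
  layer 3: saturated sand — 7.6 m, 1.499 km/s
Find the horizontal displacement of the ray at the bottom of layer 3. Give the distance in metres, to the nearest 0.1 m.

17.2 m

Apply Snell's law at each interface; in layer i the horizontal offset is hᵢ·tan θᵢ.
Layer 1: θ = 17.10°; offset = 27.5·tan 17.10° = 8.460 m.
Layer 2: sin θ = 0.780·sin 17.1°/0.650 = 0.3528, θ = 20.66°; offset = 4.5·tan 20.66° = 1.697 m.
Layer 3: sin θ = 1.499·sin 17.1°/0.650 = 0.6781, θ = 42.70°; offset = 7.6·tan 42.70° = 7.012 m.
Summing the layer offsets gives 17.169 m.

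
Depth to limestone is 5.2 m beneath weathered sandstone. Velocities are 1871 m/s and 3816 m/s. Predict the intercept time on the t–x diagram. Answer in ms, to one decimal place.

4.8 ms

tᵢ = 2h·√(V₂²−V₁²)/(V₁V₂).
√(V₂²−V₁²) = √(3816²−1871²) = 3325.8 m/s.
tᵢ = 2·5.2·3325.8/(1871·3816) = 0.00484 s.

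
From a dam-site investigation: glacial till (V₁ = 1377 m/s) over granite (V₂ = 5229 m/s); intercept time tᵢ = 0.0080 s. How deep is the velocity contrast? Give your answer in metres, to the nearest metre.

θ_c = arcsin(1377/5229) = 15.27°; cos θ_c = 0.9647.
tᵢ = 2h cos θ_c/V₁ ⇒ h = tᵢ·V₁/(2 cos θ_c) = 0.008·1377/(2·0.9647) = 5.71 m.

6 m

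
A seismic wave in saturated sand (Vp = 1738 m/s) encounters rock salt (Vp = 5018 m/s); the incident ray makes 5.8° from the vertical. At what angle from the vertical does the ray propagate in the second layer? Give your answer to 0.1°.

17.0°

Snell's law: sin θ₂ = (V₂/V₁)·sin θ₁ = (5018/1738)·sin 5.8° = 0.2918.
θ₂ = arcsin 0.2918 = 16.96° from the normal.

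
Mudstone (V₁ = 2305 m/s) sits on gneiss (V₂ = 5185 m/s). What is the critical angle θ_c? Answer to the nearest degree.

Critical incidence: sin θ_c = V₁/V₂ = 2305/5185 = 0.4446.
θ_c = arcsin 0.4446 = 26.39°.

26°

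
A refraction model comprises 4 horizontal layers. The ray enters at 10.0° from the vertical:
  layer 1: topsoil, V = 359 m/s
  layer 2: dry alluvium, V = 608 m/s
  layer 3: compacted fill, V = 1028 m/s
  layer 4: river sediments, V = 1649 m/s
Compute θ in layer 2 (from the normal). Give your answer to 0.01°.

17.10°

Snell's law across each interface conserves sin θ / V, so sin θ_2 = V_2·sin θ₁/V₁.
sin θ_2 = 608 × sin 10.0° / 359 = 0.2941.
θ_2 = arcsin 0.2941 = 17.10°.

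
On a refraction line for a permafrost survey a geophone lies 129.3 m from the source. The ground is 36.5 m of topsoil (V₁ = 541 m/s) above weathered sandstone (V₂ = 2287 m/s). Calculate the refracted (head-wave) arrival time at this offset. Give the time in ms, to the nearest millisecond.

188 ms

θ_c = arcsin(V₁/V₂) = arcsin(541/2287) = 13.68°, cos θ_c = 0.9716.
Intercept time tᵢ = 2h cos θ_c / V₁ = 2·36.5·0.9716/541 = 0.13111 s.
t = x/V₂ + tᵢ = 129.3/2287 + 0.13111 = 0.18764 s.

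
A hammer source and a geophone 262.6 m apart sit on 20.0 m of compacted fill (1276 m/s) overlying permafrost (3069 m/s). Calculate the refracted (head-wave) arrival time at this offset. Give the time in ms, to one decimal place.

114.1 ms

t = x/V₂ + 2h·√(V₂²−V₁²)/(V₁V₂).
√(V₂²−V₁²) = √(3069²−1276²) = 2791.2 m/s; delay term = 2·20.0·2791.2/(1276·3069) = 0.02851 s.
t = 262.6/3069 + 0.02851 = 0.11408 s.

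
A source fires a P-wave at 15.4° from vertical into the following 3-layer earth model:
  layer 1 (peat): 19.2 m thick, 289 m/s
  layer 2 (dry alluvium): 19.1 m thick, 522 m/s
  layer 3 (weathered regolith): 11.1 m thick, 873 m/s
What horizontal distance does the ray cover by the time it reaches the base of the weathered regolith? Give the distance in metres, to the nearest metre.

31 m

p = sin θ₁/V₁ = sin 15.4°/289 = 9.1888e-04 s/m is conserved through the stack.
Layer 1: θ = 15.40°; offset = 19.2·tan 15.40° = 5.289 m.
Layer 2: sin θ = p·522 = 0.4797 → θ = 28.66°; offset = 19.1·tan 28.66° = 10.441 m.
Layer 3: sin θ = p·873 = 0.8022 → θ = 53.34°; offset = 11.1·tan 53.34° = 14.913 m.
Total horizontal offset = 30.642 m.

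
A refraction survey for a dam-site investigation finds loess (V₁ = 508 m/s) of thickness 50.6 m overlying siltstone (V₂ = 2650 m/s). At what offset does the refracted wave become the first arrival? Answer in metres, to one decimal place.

x_cross = 2h·√((V₂+V₁)/(V₂−V₁)).
(V₂+V₁)/(V₂−V₁) = (2650+508)/(2650−508) = 1.4743; √ = 1.2142.
x_cross = 2·50.6·1.2142 = 122.88 m.

122.9 m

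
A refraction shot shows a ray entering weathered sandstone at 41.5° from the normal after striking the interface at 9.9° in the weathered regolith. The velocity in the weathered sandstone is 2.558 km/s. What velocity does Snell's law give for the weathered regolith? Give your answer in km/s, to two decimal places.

Snell's law: sin 9.9°/V₁ = sin 41.5°/V₂.
V₁ = V₂·sin 9.9°/sin 41.5° = 2.558 × 0.2595 = 0.66 km/s.

0.66 km/s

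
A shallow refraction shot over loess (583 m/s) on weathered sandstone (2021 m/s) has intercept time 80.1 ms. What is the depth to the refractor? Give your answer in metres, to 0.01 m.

24.39 m

h = tᵢ·V₁·V₂ / (2·√(V₂²−V₁²)).
√(V₂²−V₁²) = √(2021² − 583²) = 1935.1 m/s.
h = 0.0801 s × 583 × 2021 / (2 × 1935.1) = 24.39 m.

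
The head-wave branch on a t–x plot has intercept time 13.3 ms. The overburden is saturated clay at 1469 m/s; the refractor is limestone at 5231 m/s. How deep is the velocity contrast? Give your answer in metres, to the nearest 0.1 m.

θ_c = arcsin(1469/5231) = 16.31°; cos θ_c = 0.9598.
tᵢ = 2h cos θ_c/V₁ ⇒ h = tᵢ·V₁/(2 cos θ_c) = 0.0133·1469/(2·0.9598) = 10.18 m.

10.2 m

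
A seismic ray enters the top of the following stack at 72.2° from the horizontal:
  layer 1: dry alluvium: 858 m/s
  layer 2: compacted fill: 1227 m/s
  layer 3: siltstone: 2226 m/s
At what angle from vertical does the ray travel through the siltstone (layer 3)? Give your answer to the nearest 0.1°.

From the normal: θ₁ = 90° − 72.2° = 17.8°.
Snell's law across each interface conserves sin θ / V, so sin θ_3 = V_3·sin θ₁/V₁.
sin θ_3 = 2226 × sin 17.8° / 858 = 0.7931.
θ_3 = 52.48° from the vertical.

52.5°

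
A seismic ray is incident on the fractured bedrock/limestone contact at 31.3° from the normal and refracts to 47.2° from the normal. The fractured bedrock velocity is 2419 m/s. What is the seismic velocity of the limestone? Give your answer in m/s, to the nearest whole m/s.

Snell's law: sin 31.3°/V₁ = sin 47.2°/V₂.
V₂ = V₁·sin 47.2°/sin 31.3° = 2419 × 1.4123 = 3416.41 m/s.

3416 m/s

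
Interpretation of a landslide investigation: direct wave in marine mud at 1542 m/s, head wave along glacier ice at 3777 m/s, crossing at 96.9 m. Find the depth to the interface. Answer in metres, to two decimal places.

h = (x_cross/2)·√((V₂−V₁)/(V₂+V₁)).
(V₂−V₁)/(V₂+V₁) = (3777−1542)/(3777+1542) = 0.4202; √ = 0.6482.
h = (96.9/2)·0.6482 = 31.41 m.

31.41 m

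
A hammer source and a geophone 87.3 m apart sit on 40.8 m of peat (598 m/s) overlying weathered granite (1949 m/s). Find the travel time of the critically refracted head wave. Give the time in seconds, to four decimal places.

t = x/V₂ + 2h·√(V₂²−V₁²)/(V₁V₂).
√(V₂²−V₁²) = √(1949²−598²) = 1855.0 m/s; delay term = 2·40.8·1855.0/(598·1949) = 0.12987 s.
t = 87.3/1949 + 0.12987 = 0.17467 s.

0.1747 s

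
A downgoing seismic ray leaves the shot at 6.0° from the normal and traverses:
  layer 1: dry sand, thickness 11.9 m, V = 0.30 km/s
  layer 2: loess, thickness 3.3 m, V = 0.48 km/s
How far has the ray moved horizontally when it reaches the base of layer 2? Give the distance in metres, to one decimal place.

1.8 m

p = sin θ₁/V₁ = sin 6.0°/0.30 = 3.4843e-01 s/km is conserved through the stack.
Layer 1: θ = 6.00°; offset = 11.9·tan 6.00° = 1.251 m.
Layer 2: sin θ = p·0.48 = 0.1672 → θ = 9.63°; offset = 3.3·tan 9.63° = 0.560 m.
Summing the layer offsets gives 1.811 m.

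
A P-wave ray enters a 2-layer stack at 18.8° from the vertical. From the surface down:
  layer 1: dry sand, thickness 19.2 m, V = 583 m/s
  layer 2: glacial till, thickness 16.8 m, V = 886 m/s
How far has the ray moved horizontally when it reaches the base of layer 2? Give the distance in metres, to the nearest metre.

p = sin θ₁/V₁ = sin 18.8°/583 = 5.5277e-04 s/m is conserved through the stack.
Layer 1: θ = 18.80°; offset = 19.2·tan 18.80° = 6.536 m.
Layer 2: sin θ = p·886 = 0.4898 → θ = 29.32°; offset = 16.8·tan 29.32° = 9.437 m.
Summing the layer offsets gives 15.973 m.

16 m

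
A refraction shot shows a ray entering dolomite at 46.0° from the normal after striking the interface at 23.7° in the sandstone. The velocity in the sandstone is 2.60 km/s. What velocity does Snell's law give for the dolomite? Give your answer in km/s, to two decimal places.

4.65 km/s

sin 23.7° = 0.4019; sin 46.0° = 0.7193.
V₂ = V₁·(sin θ₂/sin θ₁) = 2.60·(0.7193/0.4019) = 4.65 km/s.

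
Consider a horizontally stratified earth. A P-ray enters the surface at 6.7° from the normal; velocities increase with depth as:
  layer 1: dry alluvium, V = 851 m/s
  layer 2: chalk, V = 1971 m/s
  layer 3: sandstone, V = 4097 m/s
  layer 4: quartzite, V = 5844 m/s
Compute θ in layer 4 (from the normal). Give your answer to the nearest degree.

Snell's law across each interface conserves sin θ / V, so sin θ_4 = V_4·sin θ₁/V₁.
sin θ_4 = 5844 × sin 6.7° / 851 = 0.8012.
θ_4 = arcsin 0.8012 = 53.25°.

53°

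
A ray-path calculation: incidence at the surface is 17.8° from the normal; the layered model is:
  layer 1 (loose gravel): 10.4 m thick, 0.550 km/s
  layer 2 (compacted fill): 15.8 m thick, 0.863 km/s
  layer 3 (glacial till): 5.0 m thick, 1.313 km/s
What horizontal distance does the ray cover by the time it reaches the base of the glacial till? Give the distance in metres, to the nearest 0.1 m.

17.3 m

p = sin θ₁/V₁ = sin 17.8°/0.550 = 5.5581e-01 s/km is conserved through the stack.
Layer 1: θ = 17.80°; offset = 10.4·tan 17.80° = 3.339 m.
Layer 2: sin θ = p·0.863 = 0.4797 → θ = 28.66°; offset = 15.8·tan 28.66° = 8.637 m.
Layer 3: sin θ = p·1.313 = 0.7298 → θ = 46.87°; offset = 5.0·tan 46.87° = 5.337 m.
Summing the layer offsets gives 17.313 m.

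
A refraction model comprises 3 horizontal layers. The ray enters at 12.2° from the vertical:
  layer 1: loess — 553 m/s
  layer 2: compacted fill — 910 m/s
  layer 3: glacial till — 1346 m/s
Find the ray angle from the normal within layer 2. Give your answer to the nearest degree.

20°

Ray parameter p = sin 12.2° / 553 = 3.8214e-04 s/m.
sin θ_2 = p·V_2 = 3.8214e-04 × 910 = 0.3477.
θ_2 = arcsin 0.3477 = 20.35°.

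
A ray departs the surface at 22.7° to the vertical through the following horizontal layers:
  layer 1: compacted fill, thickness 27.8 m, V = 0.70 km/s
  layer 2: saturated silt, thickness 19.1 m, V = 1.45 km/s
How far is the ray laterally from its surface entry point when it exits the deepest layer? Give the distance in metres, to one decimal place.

p = sin θ₁/V₁ = sin 22.7°/0.70 = 5.5129e-01 s/km is conserved through the stack.
Layer 1: θ = 22.70°; offset = 27.8·tan 22.70° = 11.629 m.
Layer 2: sin θ = p·1.45 = 0.7994 → θ = 53.07°; offset = 19.1·tan 53.07° = 25.412 m.
Summing the layer offsets gives 37.041 m.

37.0 m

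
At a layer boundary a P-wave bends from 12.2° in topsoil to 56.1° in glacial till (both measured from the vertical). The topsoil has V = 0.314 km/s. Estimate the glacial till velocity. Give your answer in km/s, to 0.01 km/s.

Snell's law: sin 12.2°/V₁ = sin 56.1°/V₂.
V₂ = V₁·sin 56.1°/sin 12.2° = 0.314 × 3.9277 = 1.23 km/s.

1.23 km/s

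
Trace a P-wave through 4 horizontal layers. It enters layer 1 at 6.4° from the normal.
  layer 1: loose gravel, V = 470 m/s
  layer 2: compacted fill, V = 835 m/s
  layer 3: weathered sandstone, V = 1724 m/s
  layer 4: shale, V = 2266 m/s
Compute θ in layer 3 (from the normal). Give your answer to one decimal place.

24.1°

Snell's law across each interface conserves sin θ / V, so sin θ_3 = V_3·sin θ₁/V₁.
sin θ_3 = 1724 × sin 6.4° / 470 = 0.4089.
θ_3 = arcsin 0.4089 = 24.13°.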